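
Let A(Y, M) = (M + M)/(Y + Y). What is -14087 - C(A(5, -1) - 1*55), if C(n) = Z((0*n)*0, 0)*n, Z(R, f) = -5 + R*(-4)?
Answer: -14363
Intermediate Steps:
A(Y, M) = M/Y (A(Y, M) = (2*M)/((2*Y)) = (2*M)*(1/(2*Y)) = M/Y)
Z(R, f) = -5 - 4*R
C(n) = -5*n (C(n) = (-5 - 4*0*n*0)*n = (-5 - 0*0)*n = (-5 - 4*0)*n = (-5 + 0)*n = -5*n)
-14087 - C(A(5, -1) - 1*55) = -14087 - (-5)*(-1/5 - 1*55) = -14087 - (-5)*(-1*1/5 - 55) = -14087 - (-5)*(-1/5 - 55) = -14087 - (-5)*(-276)/5 = -14087 - 1*276 = -14087 - 276 = -14363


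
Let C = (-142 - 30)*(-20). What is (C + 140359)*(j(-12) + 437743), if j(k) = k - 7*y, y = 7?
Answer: 62938233918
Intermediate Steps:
j(k) = -49 + k (j(k) = k - 7*7 = k - 49 = -49 + k)
C = 3440 (C = -172*(-20) = 3440)
(C + 140359)*(j(-12) + 437743) = (3440 + 140359)*((-49 - 12) + 437743) = 143799*(-61 + 437743) = 143799*437682 = 62938233918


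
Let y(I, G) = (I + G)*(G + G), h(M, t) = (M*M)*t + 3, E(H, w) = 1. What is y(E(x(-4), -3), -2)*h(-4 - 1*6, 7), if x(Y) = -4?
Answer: 2812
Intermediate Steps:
h(M, t) = 3 + t*M**2 (h(M, t) = M**2*t + 3 = t*M**2 + 3 = 3 + t*M**2)
y(I, G) = 2*G*(G + I) (y(I, G) = (G + I)*(2*G) = 2*G*(G + I))
y(E(x(-4), -3), -2)*h(-4 - 1*6, 7) = (2*(-2)*(-2 + 1))*(3 + 7*(-4 - 1*6)**2) = (2*(-2)*(-1))*(3 + 7*(-4 - 6)**2) = 4*(3 + 7*(-10)**2) = 4*(3 + 7*100) = 4*(3 + 700) = 4*703 = 2812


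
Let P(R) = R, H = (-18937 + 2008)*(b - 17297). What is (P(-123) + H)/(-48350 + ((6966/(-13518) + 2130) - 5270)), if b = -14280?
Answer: -401459749410/38669377 ≈ -10382.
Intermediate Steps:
H = 534567033 (H = (-18937 + 2008)*(-14280 - 17297) = -16929*(-31577) = 534567033)
(P(-123) + H)/(-48350 + ((6966/(-13518) + 2130) - 5270)) = (-123 + 534567033)/(-48350 + ((6966/(-13518) + 2130) - 5270)) = 534566910/(-48350 + ((6966*(-1/13518) + 2130) - 5270)) = 534566910/(-48350 + ((-387/751 + 2130) - 5270)) = 534566910/(-48350 + (1599243/751 - 5270)) = 534566910/(-48350 - 2358527/751) = 534566910/(-38669377/751) = 534566910*(-751/38669377) = -401459749410/38669377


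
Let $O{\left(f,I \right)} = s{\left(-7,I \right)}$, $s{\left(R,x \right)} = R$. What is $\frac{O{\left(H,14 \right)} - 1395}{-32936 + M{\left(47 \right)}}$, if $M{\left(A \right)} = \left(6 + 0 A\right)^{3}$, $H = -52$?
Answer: $\frac{701}{16360} \approx 0.042848$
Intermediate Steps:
$O{\left(f,I \right)} = -7$
$M{\left(A \right)} = 216$ ($M{\left(A \right)} = \left(6 + 0\right)^{3} = 6^{3} = 216$)
$\frac{O{\left(H,14 \right)} - 1395}{-32936 + M{\left(47 \right)}} = \frac{-7 - 1395}{-32936 + 216} = - \frac{1402}{-32720} = \left(-1402\right) \left(- \frac{1}{32720}\right) = \frac{701}{16360}$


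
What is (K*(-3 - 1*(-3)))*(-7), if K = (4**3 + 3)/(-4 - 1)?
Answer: 0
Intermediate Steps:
K = -67/5 (K = (64 + 3)/(-5) = 67*(-1/5) = -67/5 ≈ -13.400)
(K*(-3 - 1*(-3)))*(-7) = -67*(-3 - 1*(-3))/5*(-7) = -67*(-3 + 3)/5*(-7) = -67/5*0*(-7) = 0*(-7) = 0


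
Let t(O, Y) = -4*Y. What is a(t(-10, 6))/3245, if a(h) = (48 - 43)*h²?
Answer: 576/649 ≈ 0.88752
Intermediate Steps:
a(h) = 5*h²
a(t(-10, 6))/3245 = (5*(-4*6)²)/3245 = (5*(-24)²)*(1/3245) = (5*576)*(1/3245) = 2880*(1/3245) = 576/649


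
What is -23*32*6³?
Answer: -158976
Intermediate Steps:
-23*32*6³ = -736*216 = -158976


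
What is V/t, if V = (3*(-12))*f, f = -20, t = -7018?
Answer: -360/3509 ≈ -0.10259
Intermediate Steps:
V = 720 (V = (3*(-12))*(-20) = -36*(-20) = 720)
V/t = 720/(-7018) = 720*(-1/7018) = -360/3509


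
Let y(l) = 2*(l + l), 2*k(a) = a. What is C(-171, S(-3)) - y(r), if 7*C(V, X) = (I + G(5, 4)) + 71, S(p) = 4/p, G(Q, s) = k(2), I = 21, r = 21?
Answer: -495/7 ≈ -70.714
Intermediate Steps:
k(a) = a/2
G(Q, s) = 1 (G(Q, s) = (½)*2 = 1)
C(V, X) = 93/7 (C(V, X) = ((21 + 1) + 71)/7 = (22 + 71)/7 = (⅐)*93 = 93/7)
y(l) = 4*l (y(l) = 2*(2*l) = 4*l)
C(-171, S(-3)) - y(r) = 93/7 - 4*21 = 93/7 - 1*84 = 93/7 - 84 = -495/7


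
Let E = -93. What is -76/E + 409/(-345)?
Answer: -1313/3565 ≈ -0.36830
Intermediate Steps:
-76/E + 409/(-345) = -76/(-93) + 409/(-345) = -76*(-1/93) + 409*(-1/345) = 76/93 - 409/345 = -1313/3565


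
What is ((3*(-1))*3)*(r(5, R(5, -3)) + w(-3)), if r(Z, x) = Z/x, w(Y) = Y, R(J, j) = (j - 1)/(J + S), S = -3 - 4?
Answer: 9/2 ≈ 4.5000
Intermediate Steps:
S = -7
R(J, j) = (-1 + j)/(-7 + J) (R(J, j) = (j - 1)/(J - 7) = (-1 + j)/(-7 + J))
((3*(-1))*3)*(r(5, R(5, -3)) + w(-3)) = ((3*(-1))*3)*(5/(((-1 - 3)/(-7 + 5))) - 3) = (-3*3)*(5/((-4/(-2))) - 3) = -9*(5/((-½*(-4))) - 3) = -9*(5/2 - 3) = -9*(-½) = 9/2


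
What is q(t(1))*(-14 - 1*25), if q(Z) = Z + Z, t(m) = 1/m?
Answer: -78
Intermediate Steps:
t(m) = 1/m
q(Z) = 2*Z
q(t(1))*(-14 - 1*25) = (2/1)*(-14 - 1*25) = (2*1)*(-14 - 25) = 2*(-39) = -78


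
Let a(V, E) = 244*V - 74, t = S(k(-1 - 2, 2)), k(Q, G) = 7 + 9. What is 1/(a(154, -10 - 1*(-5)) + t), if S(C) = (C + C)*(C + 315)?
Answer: 1/48094 ≈ 2.0793e-5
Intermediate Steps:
k(Q, G) = 16
S(C) = 2*C*(315 + C) (S(C) = (2*C)*(315 + C) = 2*C*(315 + C))
t = 10592 (t = 2*16*(315 + 16) = 2*16*331 = 10592)
a(V, E) = -74 + 244*V
1/(a(154, -10 - 1*(-5)) + t) = 1/((-74 + 244*154) + 10592) = 1/((-74 + 37576) + 10592) = 1/(37502 + 10592) = 1/48094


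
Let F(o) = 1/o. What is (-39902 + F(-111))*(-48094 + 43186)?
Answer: 7246045228/37 ≈ 1.9584e+8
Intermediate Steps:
(-39902 + F(-111))*(-48094 + 43186) = (-39902 + 1/(-111))*(-48094 + 43186) = (-39902 - 1/111)*(-4908) = -4429123/111*(-4908) = 7246045228/37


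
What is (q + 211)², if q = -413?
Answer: 40804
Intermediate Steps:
(q + 211)² = (-413 + 211)² = (-202)² = 40804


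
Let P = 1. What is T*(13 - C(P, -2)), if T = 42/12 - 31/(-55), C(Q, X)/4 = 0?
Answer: 5811/110 ≈ 52.827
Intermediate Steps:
C(Q, X) = 0 (C(Q, X) = 4*0 = 0)
T = 447/110 (T = 42*(1/12) - 31*(-1/55) = 7/2 + 31/55 = 447/110 ≈ 4.0636)
T*(13 - C(P, -2)) = 447*(13 - 1*0)/110 = 447*(13 + 0)/110 = (447/110)*13 = 5811/110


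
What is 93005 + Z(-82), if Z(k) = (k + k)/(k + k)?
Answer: 93006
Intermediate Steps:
Z(k) = 1 (Z(k) = (2*k)/((2*k)) = (2*k)*(1/(2*k)) = 1)
93005 + Z(-82) = 93005 + 1 = 93006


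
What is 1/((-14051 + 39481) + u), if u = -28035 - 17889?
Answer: -1/20494 ≈ -4.8795e-5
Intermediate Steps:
u = -45924
1/((-14051 + 39481) + u) = 1/((-14051 + 39481) - 45924) = 1/(25430 - 45924) = 1/(-20494) = -1/20494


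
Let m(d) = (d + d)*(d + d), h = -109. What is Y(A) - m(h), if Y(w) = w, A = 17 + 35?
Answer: -47472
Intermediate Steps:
A = 52
m(d) = 4*d² (m(d) = (2*d)*(2*d) = 4*d²)
Y(A) - m(h) = 52 - 4*(-109)² = 52 - 4*11881 = 52 - 1*47524 = 52 - 47524 = -47472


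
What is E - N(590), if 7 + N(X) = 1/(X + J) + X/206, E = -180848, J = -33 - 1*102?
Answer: -8475247793/46865 ≈ -1.8084e+5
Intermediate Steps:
J = -135 (J = -33 - 102 = -135)
N(X) = -7 + 1/(-135 + X) + X/206 (N(X) = -7 + (1/(X - 135) + X/206) = -7 + (1/(-135 + X) + X*(1/206)) = -7 + (1/(-135 + X) + X/206) = -7 + 1/(-135 + X) + X/206)
E - N(590) = -180848 - (194876 + 590**2 - 1577*590)/(206*(-135 + 590)) = -180848 - (194876 + 348100 - 930430)/(206*455) = -180848 - (-387454)/(206*455) = -180848 - 1*(-193727/46865) = -180848 + 193727/46865 = -8475247793/46865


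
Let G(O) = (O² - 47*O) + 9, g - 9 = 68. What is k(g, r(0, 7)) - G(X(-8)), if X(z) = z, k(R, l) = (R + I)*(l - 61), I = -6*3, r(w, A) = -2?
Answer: -4166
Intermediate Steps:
g = 77 (g = 9 + 68 = 77)
I = -18
k(R, l) = (-61 + l)*(-18 + R) (k(R, l) = (R - 18)*(l - 61) = (-18 + R)*(-61 + l) = (-61 + l)*(-18 + R))
G(O) = 9 + O² - 47*O
k(g, r(0, 7)) - G(X(-8)) = (1098 - 61*77 - 18*(-2) + 77*(-2)) - (9 + (-8)² - 47*(-8)) = (1098 - 4697 + 36 - 154) - (9 + 64 + 376) = -3717 - 1*449 = -3717 - 449 = -4166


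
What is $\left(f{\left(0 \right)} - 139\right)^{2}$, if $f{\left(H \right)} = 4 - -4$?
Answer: $17161$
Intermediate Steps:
$f{\left(H \right)} = 8$ ($f{\left(H \right)} = 4 + 4 = 8$)
$\left(f{\left(0 \right)} - 139\right)^{2} = \left(8 - 139\right)^{2} = \left(-131\right)^{2} = 17161$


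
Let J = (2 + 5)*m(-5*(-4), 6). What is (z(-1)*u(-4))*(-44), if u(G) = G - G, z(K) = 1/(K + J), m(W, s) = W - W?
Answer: 0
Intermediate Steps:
m(W, s) = 0
J = 0 (J = (2 + 5)*0 = 7*0 = 0)
z(K) = 1/K (z(K) = 1/(K + 0) = 1/K)
u(G) = 0
(z(-1)*u(-4))*(-44) = (0/(-1))*(-44) = -1*0*(-44) = 0*(-44) = 0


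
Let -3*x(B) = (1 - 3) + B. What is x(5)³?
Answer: -1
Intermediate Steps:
x(B) = ⅔ - B/3 (x(B) = -((1 - 3) + B)/3 = -(-2 + B)/3 = ⅔ - B/3)
x(5)³ = (⅔ - ⅓*5)³ = (⅔ - 5/3)³ = (-1)³ = -1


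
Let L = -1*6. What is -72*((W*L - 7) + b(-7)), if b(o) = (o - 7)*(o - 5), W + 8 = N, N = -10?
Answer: -19368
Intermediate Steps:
W = -18 (W = -8 - 10 = -18)
L = -6
b(o) = (-7 + o)*(-5 + o)
-72*((W*L - 7) + b(-7)) = -72*((-18*(-6) - 7) + (35 + (-7)**2 - 12*(-7))) = -72*((108 - 7) + (35 + 49 + 84)) = -72*(101 + 168) = -72*269 = -19368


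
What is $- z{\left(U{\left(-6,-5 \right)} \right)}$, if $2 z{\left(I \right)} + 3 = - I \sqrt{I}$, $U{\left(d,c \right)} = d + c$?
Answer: $\frac{3}{2} - \frac{11 i \sqrt{11}}{2} \approx 1.5 - 18.241 i$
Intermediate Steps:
$U{\left(d,c \right)} = c + d$
$z{\left(I \right)} = - \frac{3}{2} - \frac{I^{\frac{3}{2}}}{2}$ ($z{\left(I \right)} = - \frac{3}{2} + \frac{- I \sqrt{I}}{2} = - \frac{3}{2} + \frac{\left(-1\right) I^{\frac{3}{2}}}{2} = - \frac{3}{2} - \frac{I^{\frac{3}{2}}}{2}$)
$- z{\left(U{\left(-6,-5 \right)} \right)} = - (- \frac{3}{2} - \frac{\left(-5 - 6\right)^{\frac{3}{2}}}{2}) = - (- \frac{3}{2} - \frac{\left(-11\right)^{\frac{3}{2}}}{2}) = - (- \frac{3}{2} - \frac{\left(-11\right) i \sqrt{11}}{2}) = - (- \frac{3}{2} + \frac{11 i \sqrt{11}}{2}) = \frac{3}{2} - \frac{11 i \sqrt{11}}{2}$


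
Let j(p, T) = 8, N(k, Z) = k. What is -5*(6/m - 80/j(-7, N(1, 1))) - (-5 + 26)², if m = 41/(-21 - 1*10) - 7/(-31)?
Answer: -6182/17 ≈ -363.65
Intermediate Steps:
m = -34/31 (m = 41/(-21 - 10) - 7*(-1/31) = 41/(-31) + 7/31 = 41*(-1/31) + 7/31 = -41/31 + 7/31 = -34/31 ≈ -1.0968)
-5*(6/m - 80/j(-7, N(1, 1))) - (-5 + 26)² = -5*(6/(-34/31) - 80/8) - (-5 + 26)² = -5*(6*(-31/34) - 80*⅛) - 1*21² = -5*(-93/17 - 10) - 1*441 = -5*(-263/17) - 441 = 1315/17 - 441 = -6182/17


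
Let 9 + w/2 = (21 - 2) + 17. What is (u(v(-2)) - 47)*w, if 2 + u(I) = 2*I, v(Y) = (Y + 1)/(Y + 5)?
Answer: -2682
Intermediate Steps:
v(Y) = (1 + Y)/(5 + Y)
u(I) = -2 + 2*I
w = 54 (w = -18 + 2*((21 - 2) + 17) = -18 + 2*(19 + 17) = -18 + 2*36 = -18 + 72 = 54)
(u(v(-2)) - 47)*w = ((-2 + 2*((1 - 2)/(5 - 2))) - 47)*54 = ((-2 + 2*(-1/3)) - 47)*54 = ((-2 - 2/3) - 47)*54 = (-8/3 - 47)*54 = -149/3*54 = -2682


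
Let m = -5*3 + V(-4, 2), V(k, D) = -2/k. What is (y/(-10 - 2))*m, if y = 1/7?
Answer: 29/168 ≈ 0.17262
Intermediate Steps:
y = ⅐ ≈ 0.14286
m = -29/2 (m = -5*3 - 2/(-4) = -15 - 2*(-¼) = -15 + ½ = -29/2 ≈ -14.500)
(y/(-10 - 2))*m = (1/(7*(-10 - 2)))*(-29/2) = ((⅐)/(-12))*(-29/2) = ((⅐)*(-1/12))*(-29/2) = -1/84*(-29/2) = 29/168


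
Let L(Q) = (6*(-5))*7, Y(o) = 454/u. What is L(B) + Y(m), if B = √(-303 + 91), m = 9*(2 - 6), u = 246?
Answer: -25603/123 ≈ -208.15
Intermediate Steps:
m = -36 (m = 9*(-4) = -36)
Y(o) = 227/123 (Y(o) = 454/246 = 454*(1/246) = 227/123)
B = 2*I*√53 (B = √(-212) = 2*I*√53 ≈ 14.56*I)
L(Q) = -210 (L(Q) = -30*7 = -210)
L(B) + Y(m) = -210 + 227/123 = -25603/123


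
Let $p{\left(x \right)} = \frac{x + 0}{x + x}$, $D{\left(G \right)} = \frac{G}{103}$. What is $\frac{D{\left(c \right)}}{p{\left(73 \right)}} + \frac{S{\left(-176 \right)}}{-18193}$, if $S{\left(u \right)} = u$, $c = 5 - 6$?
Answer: $- \frac{18258}{1873879} \approx -0.0097434$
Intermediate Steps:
$c = -1$ ($c = 5 - 6 = -1$)
$D{\left(G \right)} = \frac{G}{103}$ ($D{\left(G \right)} = G \frac{1}{103} = \frac{G}{103}$)
$p{\left(x \right)} = \frac{1}{2}$ ($p{\left(x \right)} = \frac{x}{2 x} = x \frac{1}{2 x} = \frac{1}{2}$)
$\frac{D{\left(c \right)}}{p{\left(73 \right)}} + \frac{S{\left(-176 \right)}}{-18193} = \frac{1}{103} \left(-1\right) \frac{1}{\frac{1}{2}} - \frac{176}{-18193} = \left(- \frac{1}{103}\right) 2 - - \frac{176}{18193} = - \frac{2}{103} + \frac{176}{18193} = - \frac{18258}{1873879}$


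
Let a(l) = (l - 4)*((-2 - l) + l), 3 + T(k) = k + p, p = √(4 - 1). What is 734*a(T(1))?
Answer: 8808 - 1468*√3 ≈ 6265.4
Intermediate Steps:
p = √3 ≈ 1.7320
T(k) = -3 + k + √3 (T(k) = -3 + (k + √3) = -3 + k + √3)
a(l) = 8 - 2*l (a(l) = (-4 + l)*(-2) = 8 - 2*l)
734*a(T(1)) = 734*(8 - 2*(-3 + 1 + √3)) = 734*(8 - 2*(-2 + √3)) = 734*(8 + (4 - 2*√3)) = 734*(12 - 2*√3) = 8808 - 1468*√3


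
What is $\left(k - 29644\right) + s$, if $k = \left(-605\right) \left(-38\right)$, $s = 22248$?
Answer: $15594$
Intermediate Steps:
$k = 22990$
$\left(k - 29644\right) + s = \left(22990 - 29644\right) + 22248 = -6654 + 22248 = 15594$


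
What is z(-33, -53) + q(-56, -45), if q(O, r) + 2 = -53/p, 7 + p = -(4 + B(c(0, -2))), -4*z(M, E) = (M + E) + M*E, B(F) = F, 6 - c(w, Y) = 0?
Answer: -28195/68 ≈ -414.63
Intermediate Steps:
c(w, Y) = 6 (c(w, Y) = 6 - 1*0 = 6 + 0 = 6)
z(M, E) = -E/4 - M/4 - E*M/4 (z(M, E) = -((M + E) + M*E)/4 = -((E + M) + E*M)/4 = -(E + M + E*M)/4 = -E/4 - M/4 - E*M/4)
p = -17 (p = -7 - (4 + 6) = -7 - 1*10 = -7 - 10 = -17)
q(O, r) = 19/17 (q(O, r) = -2 - 53/(-17) = -2 - 53*(-1/17) = -2 + 53/17 = 19/17)
z(-33, -53) + q(-56, -45) = (-¼*(-53) - ¼*(-33) - ¼*(-53)*(-33)) + 19/17 = (53/4 + 33/4 - 1749/4) + 19/17 = -1663/4 + 19/17 = -28195/68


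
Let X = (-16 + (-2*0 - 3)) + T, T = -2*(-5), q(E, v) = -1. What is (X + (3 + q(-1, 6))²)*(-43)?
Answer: 215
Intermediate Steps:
T = 10
X = -9 (X = (-16 + (-2*0 - 3)) + 10 = (-16 + (0 - 3)) + 10 = (-16 - 3) + 10 = -19 + 10 = -9)
(X + (3 + q(-1, 6))²)*(-43) = (-9 + (3 - 1)²)*(-43) = (-9 + 2²)*(-43) = (-9 + 4)*(-43) = -5*(-43) = 215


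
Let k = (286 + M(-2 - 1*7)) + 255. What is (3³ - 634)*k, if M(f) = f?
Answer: -322924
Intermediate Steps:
k = 532 (k = (286 + (-2 - 1*7)) + 255 = (286 + (-2 - 7)) + 255 = (286 - 9) + 255 = 277 + 255 = 532)
(3³ - 634)*k = (3³ - 634)*532 = (27 - 634)*532 = -607*532 = -322924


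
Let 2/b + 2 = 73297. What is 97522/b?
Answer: 3573937495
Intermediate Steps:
b = 2/73295 (b = 2/(-2 + 73297) = 2/73295 ≈ 2.7287e-5)
97522/b = 97522/(2/73295) = 97522*(73295/2) = 3573937495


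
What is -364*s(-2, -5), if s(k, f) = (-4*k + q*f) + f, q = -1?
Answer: -2912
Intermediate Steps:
s(k, f) = -4*k (s(k, f) = (-4*k - f) + f = (-f - 4*k) + f = -4*k)
-364*s(-2, -5) = -(-1456)*(-2) = -364*8 = -2912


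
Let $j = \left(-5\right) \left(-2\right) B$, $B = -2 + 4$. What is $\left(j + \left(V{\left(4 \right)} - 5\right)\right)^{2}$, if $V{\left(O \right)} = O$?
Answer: $361$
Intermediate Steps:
$B = 2$
$j = 20$ ($j = \left(-5\right) \left(-2\right) 2 = 10 \cdot 2 = 20$)
$\left(j + \left(V{\left(4 \right)} - 5\right)\right)^{2} = \left(20 + \left(4 - 5\right)\right)^{2} = \left(20 - 1\right)^{2} = 19^{2} = 361$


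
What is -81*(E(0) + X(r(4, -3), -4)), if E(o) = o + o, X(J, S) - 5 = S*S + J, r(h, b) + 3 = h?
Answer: -1782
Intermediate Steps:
r(h, b) = -3 + h
X(J, S) = 5 + J + S² (X(J, S) = 5 + (S*S + J) = 5 + (S² + J) = 5 + (J + S²) = 5 + J + S²)
E(o) = 2*o
-81*(E(0) + X(r(4, -3), -4)) = -81*(2*0 + (5 + (-3 + 4) + (-4)²)) = -81*(0 + (5 + 1 + 16)) = -81*(0 + 22) = -81*22 = -1782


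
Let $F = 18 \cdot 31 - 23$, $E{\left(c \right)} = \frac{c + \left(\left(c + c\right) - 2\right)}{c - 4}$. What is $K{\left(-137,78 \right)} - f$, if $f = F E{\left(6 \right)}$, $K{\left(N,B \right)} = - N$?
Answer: $-4143$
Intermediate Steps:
$E{\left(c \right)} = \frac{-2 + 3 c}{-4 + c}$ ($E{\left(c \right)} = \frac{c + \left(2 c - 2\right)}{-4 + c} = \frac{c + \left(-2 + 2 c\right)}{-4 + c} = \frac{-2 + 3 c}{-4 + c}$)
$F = 535$ ($F = 558 - 23 = 535$)
$f = 4280$ ($f = 535 \frac{-2 + 3 \cdot 6}{-4 + 6} = 535 \frac{-2 + 18}{2} = 535 \cdot \frac{1}{2} \cdot 16 = 535 \cdot 8 = 4280$)
$K{\left(-137,78 \right)} - f = \left(-1\right) \left(-137\right) - 4280 = 137 - 4280 = -4143$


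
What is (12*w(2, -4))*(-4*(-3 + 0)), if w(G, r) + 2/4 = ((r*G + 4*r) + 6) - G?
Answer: -2952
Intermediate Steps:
w(G, r) = 11/2 - G + 4*r + G*r (w(G, r) = -½ + (((r*G + 4*r) + 6) - G) = -½ + (((G*r + 4*r) + 6) - G) = -½ + (((4*r + G*r) + 6) - G) = -½ + ((6 + 4*r + G*r) - G) = -½ + (6 - G + 4*r + G*r) = 11/2 - G + 4*r + G*r)
(12*w(2, -4))*(-4*(-3 + 0)) = (12*(11/2 - 1*2 + 4*(-4) + 2*(-4)))*(-4*(-3 + 0)) = (12*(11/2 - 2 - 16 - 8))*(-4*(-3)) = (12*(-41/2))*12 = -246*12 = -2952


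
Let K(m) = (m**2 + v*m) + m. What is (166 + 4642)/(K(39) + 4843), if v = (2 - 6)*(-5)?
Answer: 4808/7183 ≈ 0.66936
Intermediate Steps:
v = 20 (v = -4*(-5) = 20)
K(m) = m**2 + 21*m (K(m) = (m**2 + 20*m) + m = m**2 + 21*m)
(166 + 4642)/(K(39) + 4843) = (166 + 4642)/(39*(21 + 39) + 4843) = 4808/(39*60 + 4843) = 4808/(2340 + 4843) = 4808/7183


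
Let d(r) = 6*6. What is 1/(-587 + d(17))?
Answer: -1/551 ≈ -0.0018149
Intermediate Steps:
d(r) = 36
1/(-587 + d(17)) = 1/(-587 + 36) = 1/(-551) = -1/551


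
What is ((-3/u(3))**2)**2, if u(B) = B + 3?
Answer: 1/16 ≈ 0.062500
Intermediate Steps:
u(B) = 3 + B
((-3/u(3))**2)**2 = ((-3/(3 + 3))**2)**2 = ((-3/6)**2)**2 = ((-3*1/6)**2)**2 = ((-1/2)**2)**2 = (1/4)**2 = 1/16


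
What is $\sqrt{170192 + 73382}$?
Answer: $\sqrt{243574} \approx 493.53$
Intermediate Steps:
$\sqrt{170192 + 73382} = \sqrt{243574}$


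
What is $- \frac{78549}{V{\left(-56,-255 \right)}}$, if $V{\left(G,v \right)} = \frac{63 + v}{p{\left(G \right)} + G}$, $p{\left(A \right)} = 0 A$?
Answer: $- \frac{183281}{8} \approx -22910.0$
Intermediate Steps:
$p{\left(A \right)} = 0$
$V{\left(G,v \right)} = \frac{63 + v}{G}$ ($V{\left(G,v \right)} = \frac{63 + v}{0 + G} = \frac{63 + v}{G}$)
$- \frac{78549}{V{\left(-56,-255 \right)}} = - \frac{78549}{\frac{1}{-56} \left(63 - 255\right)} = - \frac{78549}{\left(- \frac{1}{56}\right) \left(-192\right)} = - \frac{78549}{\frac{24}{7}} = \left(-78549\right) \frac{7}{24} = - \frac{183281}{8}$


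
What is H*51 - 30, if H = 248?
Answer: 12618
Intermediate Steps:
H*51 - 30 = 248*51 - 30 = 12648 - 30 = 12618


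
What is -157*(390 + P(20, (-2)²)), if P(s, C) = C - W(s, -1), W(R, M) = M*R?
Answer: -64998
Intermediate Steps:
P(s, C) = C + s (P(s, C) = C - (-1)*s = C + s)
-157*(390 + P(20, (-2)²)) = -157*(390 + ((-2)² + 20)) = -157*(390 + (4 + 20)) = -157*(390 + 24) = -157*414 = -64998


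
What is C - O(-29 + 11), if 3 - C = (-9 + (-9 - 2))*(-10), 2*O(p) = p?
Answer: -188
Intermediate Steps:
O(p) = p/2
C = -197 (C = 3 - (-9 + (-9 - 2))*(-10) = 3 - (-9 - 11)*(-10) = 3 - (-20)*(-10) = 3 - 1*200 = 3 - 200 = -197)
C - O(-29 + 11) = -197 - (-29 + 11)/2 = -197 - (-18)/2 = -197 - 1*(-9) = -197 + 9 = -188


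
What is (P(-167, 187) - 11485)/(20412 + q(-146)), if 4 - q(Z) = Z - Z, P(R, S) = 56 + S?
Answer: -511/928 ≈ -0.55065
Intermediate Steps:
q(Z) = 4 (q(Z) = 4 - (Z - Z) = 4 - 1*0 = 4 + 0 = 4)
(P(-167, 187) - 11485)/(20412 + q(-146)) = ((56 + 187) - 11485)/(20412 + 4) = (243 - 11485)/20416 = -11242*1/20416 = -511/928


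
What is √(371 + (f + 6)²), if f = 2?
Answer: √435 ≈ 20.857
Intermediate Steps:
√(371 + (f + 6)²) = √(371 + (2 + 6)²) = √(371 + 8²) = √(371 + 64) = √435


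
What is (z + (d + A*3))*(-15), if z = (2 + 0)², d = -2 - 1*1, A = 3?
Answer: -150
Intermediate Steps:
d = -3 (d = -2 - 1 = -3)
z = 4 (z = 2² = 4)
(z + (d + A*3))*(-15) = (4 + (-3 + 3*3))*(-15) = (4 + (-3 + 9))*(-15) = (4 + 6)*(-15) = 10*(-15) = -150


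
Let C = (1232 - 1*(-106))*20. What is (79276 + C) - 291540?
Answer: -185504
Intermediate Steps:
C = 26760 (C = (1232 + 106)*20 = 1338*20 = 26760)
(79276 + C) - 291540 = (79276 + 26760) - 291540 = 106036 - 291540 = -185504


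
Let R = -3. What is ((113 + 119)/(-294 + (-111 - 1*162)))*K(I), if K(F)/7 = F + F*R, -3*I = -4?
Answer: 1856/243 ≈ 7.6379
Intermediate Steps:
I = 4/3 (I = -1/3*(-4) = 4/3 ≈ 1.3333)
K(F) = -14*F (K(F) = 7*(F + F*(-3)) = 7*(F - 3*F) = 7*(-2*F) = -14*F)
((113 + 119)/(-294 + (-111 - 1*162)))*K(I) = ((113 + 119)/(-294 + (-111 - 1*162)))*(-14*4/3) = (232/(-294 + (-111 - 162)))*(-56/3) = (232/(-294 - 273))*(-56/3) = (232/(-567))*(-56/3) = (232*(-1/567))*(-56/3) = -232/567*(-56/3) = 1856/243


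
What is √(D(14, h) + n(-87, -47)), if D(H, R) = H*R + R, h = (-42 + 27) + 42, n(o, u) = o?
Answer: √318 ≈ 17.833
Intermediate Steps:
h = 27 (h = -15 + 42 = 27)
D(H, R) = R + H*R
√(D(14, h) + n(-87, -47)) = √(27*(1 + 14) - 87) = √(27*15 - 87) = √(405 - 87) = √318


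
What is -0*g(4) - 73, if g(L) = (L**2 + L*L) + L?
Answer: -73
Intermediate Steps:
g(L) = L + 2*L**2 (g(L) = (L**2 + L**2) + L = 2*L**2 + L = L + 2*L**2)
-0*g(4) - 73 = -0*4*(1 + 2*4) - 73 = -0*4*(1 + 8) - 73 = -0*4*9 - 73 = -0*36 - 73 = -185*0 - 73 = 0 - 73 = -73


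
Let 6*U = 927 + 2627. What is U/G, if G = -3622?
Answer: -1777/10866 ≈ -0.16354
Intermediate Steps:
U = 1777/3 (U = (927 + 2627)/6 = (1/6)*3554 = 1777/3 ≈ 592.33)
U/G = (1777/3)/(-3622) = (1777/3)*(-1/3622) = -1777/10866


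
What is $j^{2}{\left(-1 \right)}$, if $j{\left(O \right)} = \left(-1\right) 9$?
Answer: $81$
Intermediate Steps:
$j{\left(O \right)} = -9$
$j^{2}{\left(-1 \right)} = \left(-9\right)^{2} = 81$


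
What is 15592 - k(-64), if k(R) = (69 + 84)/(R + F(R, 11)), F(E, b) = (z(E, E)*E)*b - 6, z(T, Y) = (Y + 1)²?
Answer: 43567883785/2794246 ≈ 15592.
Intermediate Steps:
z(T, Y) = (1 + Y)²
F(E, b) = -6 + E*b*(1 + E)² (F(E, b) = ((1 + E)²*E)*b - 6 = (E*(1 + E)²)*b - 6 = E*b*(1 + E)² - 6 = -6 + E*b*(1 + E)²)
k(R) = 153/(-6 + R + 11*R*(1 + R)²) (k(R) = (69 + 84)/(R + (-6 + R*11*(1 + R)²)) = 153/(R + (-6 + 11*R*(1 + R)²)) = 153/(-6 + R + 11*R*(1 + R)²))
15592 - k(-64) = 15592 - 153/(-6 - 64 + 11*(-64)*(1 - 64)²) = 15592 - 153/(-6 - 64 + 11*(-64)*(-63)²) = 15592 - 153/(-6 - 64 + 11*(-64)*3969) = 15592 - 153/(-6 - 64 - 2794176) = 15592 - 153/(-2794246) = 15592 - 153*(-1)/2794246 = 15592 - 1*(-153/2794246) = 15592 + 153/2794246 = 43567883785/2794246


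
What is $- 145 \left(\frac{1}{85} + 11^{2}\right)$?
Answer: $- \frac{298294}{17} \approx -17547.0$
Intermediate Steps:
$- 145 \left(\frac{1}{85} + 11^{2}\right) = - 145 \left(\frac{1}{85} + 121\right) = \left(-145\right) \frac{10286}{85} = - \frac{298294}{17}$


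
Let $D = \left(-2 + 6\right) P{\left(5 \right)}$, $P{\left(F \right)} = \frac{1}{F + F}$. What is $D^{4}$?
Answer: $\frac{16}{625} \approx 0.0256$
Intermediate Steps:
$P{\left(F \right)} = \frac{1}{2 F}$
$D = \frac{2}{5}$ ($D = \left(-2 + 6\right) \frac{1}{2 \cdot 5} = 4 \cdot \frac{1}{2} \cdot \frac{1}{5} = 4 \cdot \frac{1}{10} = \frac{2}{5} \approx 0.4$)
$D^{4} = \left(\frac{2}{5}\right)^{4} = \frac{16}{625}$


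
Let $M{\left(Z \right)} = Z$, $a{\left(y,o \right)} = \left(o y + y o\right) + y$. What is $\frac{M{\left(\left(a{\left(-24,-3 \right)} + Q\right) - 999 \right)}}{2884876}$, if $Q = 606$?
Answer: $- \frac{273}{2884876} \approx -9.4631 \cdot 10^{-5}$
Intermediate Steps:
$a{\left(y,o \right)} = y + 2 o y$ ($a{\left(y,o \right)} = \left(o y + o y\right) + y = 2 o y + y = y + 2 o y$)
$\frac{M{\left(\left(a{\left(-24,-3 \right)} + Q\right) - 999 \right)}}{2884876} = \frac{\left(- 24 \left(1 + 2 \left(-3\right)\right) + 606\right) - 999}{2884876} = \left(\left(- 24 \left(1 - 6\right) + 606\right) - 999\right) \frac{1}{2884876} = \left(\left(\left(-24\right) \left(-5\right) + 606\right) - 999\right) \frac{1}{2884876} = \left(\left(120 + 606\right) - 999\right) \frac{1}{2884876} = \left(726 - 999\right) \frac{1}{2884876} = \left(-273\right) \frac{1}{2884876} = - \frac{273}{2884876}$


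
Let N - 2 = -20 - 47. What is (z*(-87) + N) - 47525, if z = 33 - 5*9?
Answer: -46546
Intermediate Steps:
N = -65 (N = 2 + (-20 - 47) = 2 - 67 = -65)
z = -12 (z = 33 - 45 = -12)
(z*(-87) + N) - 47525 = (-12*(-87) - 65) - 47525 = (1044 - 65) - 47525 = 979 - 47525 = -46546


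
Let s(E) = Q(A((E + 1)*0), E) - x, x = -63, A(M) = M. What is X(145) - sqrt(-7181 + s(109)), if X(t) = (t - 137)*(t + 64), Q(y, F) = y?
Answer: 1672 - I*sqrt(7118) ≈ 1672.0 - 84.368*I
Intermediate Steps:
s(E) = 63 (s(E) = (E + 1)*0 - 1*(-63) = (1 + E)*0 + 63 = 0 + 63 = 63)
X(t) = (-137 + t)*(64 + t)
X(145) - sqrt(-7181 + s(109)) = (-8768 + 145**2 - 73*145) - sqrt(-7181 + 63) = (-8768 + 21025 - 10585) - sqrt(-7118) = 1672 - I*sqrt(7118)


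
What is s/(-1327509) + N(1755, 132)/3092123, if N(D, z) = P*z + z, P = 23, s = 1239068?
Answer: -3827145112852/4104821111607 ≈ -0.93235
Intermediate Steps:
N(D, z) = 24*z (N(D, z) = 23*z + z = 24*z)
s/(-1327509) + N(1755, 132)/3092123 = 1239068/(-1327509) + (24*132)/3092123 = 1239068*(-1/1327509) + 3168*(1/3092123) = -1239068/1327509 + 3168/3092123 = -3827145112852/4104821111607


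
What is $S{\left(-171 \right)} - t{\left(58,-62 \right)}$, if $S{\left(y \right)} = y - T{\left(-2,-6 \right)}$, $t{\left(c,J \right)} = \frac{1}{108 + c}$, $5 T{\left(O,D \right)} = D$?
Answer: $- \frac{140939}{830} \approx -169.81$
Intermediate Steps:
$T{\left(O,D \right)} = \frac{D}{5}$
$S{\left(y \right)} = \frac{6}{5} + y$ ($S{\left(y \right)} = y - \frac{1}{5} \left(-6\right) = y - - \frac{6}{5} = y + \frac{6}{5} = \frac{6}{5} + y$)
$S{\left(-171 \right)} - t{\left(58,-62 \right)} = \left(\frac{6}{5} - 171\right) - \frac{1}{108 + 58} = - \frac{849}{5} - \frac{1}{166} = - \frac{140939}{830}$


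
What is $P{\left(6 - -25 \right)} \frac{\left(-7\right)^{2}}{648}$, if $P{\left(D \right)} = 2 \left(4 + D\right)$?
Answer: $\frac{1715}{324} \approx 5.2932$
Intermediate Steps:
$P{\left(D \right)} = 8 + 2 D$
$P{\left(6 - -25 \right)} \frac{\left(-7\right)^{2}}{648} = \left(8 + 2 \left(6 - -25\right)\right) \frac{\left(-7\right)^{2}}{648} = \left(8 + 2 \left(6 + 25\right)\right) 49 \cdot \frac{1}{648} = \left(8 + 2 \cdot 31\right) \frac{49}{648} = \left(8 + 62\right) \frac{49}{648} = 70 \cdot \frac{49}{648} = \frac{1715}{324}$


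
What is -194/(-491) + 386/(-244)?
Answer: -71095/59902 ≈ -1.1869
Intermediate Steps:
-194/(-491) + 386/(-244) = -194*(-1/491) + 386*(-1/244) = 194/491 - 193/122 = -71095/59902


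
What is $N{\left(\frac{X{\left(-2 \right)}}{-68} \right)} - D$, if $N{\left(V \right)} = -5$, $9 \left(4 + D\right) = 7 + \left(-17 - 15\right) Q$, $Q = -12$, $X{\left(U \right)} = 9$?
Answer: $- \frac{400}{9} \approx -44.444$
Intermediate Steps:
$D = \frac{355}{9}$ ($D = -4 + \frac{7 + \left(-17 - 15\right) \left(-12\right)}{9} = -4 + \frac{7 - -384}{9} = -4 + \frac{7 + 384}{9} = -4 + \frac{1}{9} \cdot 391 = -4 + \frac{391}{9} = \frac{355}{9} \approx 39.444$)
$N{\left(\frac{X{\left(-2 \right)}}{-68} \right)} - D = -5 - \frac{355}{9} = - \frac{400}{9}$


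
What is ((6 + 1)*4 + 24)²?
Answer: 2704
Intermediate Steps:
((6 + 1)*4 + 24)² = (7*4 + 24)² = (28 + 24)² = 52² = 2704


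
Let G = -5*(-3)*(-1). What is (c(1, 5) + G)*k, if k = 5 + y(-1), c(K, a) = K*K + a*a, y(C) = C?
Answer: 44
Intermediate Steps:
G = -15 (G = 15*(-1) = -15)
c(K, a) = K² + a²
k = 4 (k = 5 - 1 = 4)
(c(1, 5) + G)*k = ((1² + 5²) - 15)*4 = ((1 + 25) - 15)*4 = (26 - 15)*4 = 11*4 = 44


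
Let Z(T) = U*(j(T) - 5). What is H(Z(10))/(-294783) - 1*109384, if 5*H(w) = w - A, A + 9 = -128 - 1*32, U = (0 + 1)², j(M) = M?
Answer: -53740906178/491305 ≈ -1.0938e+5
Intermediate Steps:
U = 1 (U = 1² = 1)
Z(T) = -5 + T (Z(T) = 1*(T - 5) = 1*(-5 + T) = -5 + T)
A = -169 (A = -9 + (-128 - 1*32) = -9 + (-128 - 32) = -9 - 160 = -169)
H(w) = 169/5 + w/5 (H(w) = (w - 1*(-169))/5 = (w + 169)/5 = (169 + w)/5 = 169/5 + w/5)
H(Z(10))/(-294783) - 1*109384 = (169/5 + (-5 + 10)/5)/(-294783) - 1*109384 = (169/5 + (⅕)*5)*(-1/294783) - 109384 = (169/5 + 1)*(-1/294783) - 109384 = (174/5)*(-1/294783) - 109384 = -58/491305 - 109384 = -53740906178/491305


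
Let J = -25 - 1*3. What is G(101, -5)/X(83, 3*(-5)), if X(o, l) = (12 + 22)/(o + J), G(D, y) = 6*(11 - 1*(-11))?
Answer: 3630/17 ≈ 213.53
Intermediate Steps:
J = -28 (J = -25 - 3 = -28)
G(D, y) = 132 (G(D, y) = 6*(11 + 11) = 6*22 = 132)
X(o, l) = 34/(-28 + o) (X(o, l) = (12 + 22)/(o - 28) = 34/(-28 + o))
G(101, -5)/X(83, 3*(-5)) = 132/((34/(-28 + 83))) = 132/((34/55)) = 132/((34*(1/55))) = 132/(34/55) = 132*(55/34) = 3630/17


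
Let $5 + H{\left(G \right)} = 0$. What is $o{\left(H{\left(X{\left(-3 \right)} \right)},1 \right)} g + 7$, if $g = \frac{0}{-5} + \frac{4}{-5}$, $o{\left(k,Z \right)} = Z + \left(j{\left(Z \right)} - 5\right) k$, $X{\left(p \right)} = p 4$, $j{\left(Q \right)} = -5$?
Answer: $- \frac{169}{5} \approx -33.8$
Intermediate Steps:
$X{\left(p \right)} = 4 p$
$H{\left(G \right)} = -5$ ($H{\left(G \right)} = -5 + 0 = -5$)
$o{\left(k,Z \right)} = Z - 10 k$ ($o{\left(k,Z \right)} = Z + \left(-5 - 5\right) k = Z - 10 k$)
$g = - \frac{4}{5}$ ($g = 0 \left(- \frac{1}{5}\right) + 4 \left(- \frac{1}{5}\right) = 0 - \frac{4}{5} = - \frac{4}{5} \approx -0.8$)
$o{\left(H{\left(X{\left(-3 \right)} \right)},1 \right)} g + 7 = \left(1 - -50\right) \left(- \frac{4}{5}\right) + 7 = \left(1 + 50\right) \left(- \frac{4}{5}\right) + 7 = 51 \left(- \frac{4}{5}\right) + 7 = - \frac{204}{5} + 7 = - \frac{169}{5}$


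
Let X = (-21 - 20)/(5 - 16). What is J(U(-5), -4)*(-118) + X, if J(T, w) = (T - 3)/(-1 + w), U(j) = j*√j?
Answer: -3689/55 - 118*I*√5 ≈ -67.073 - 263.86*I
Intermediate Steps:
U(j) = j^(3/2)
X = 41/11 (X = -41/(-11) = -41*(-1/11) = 41/11 ≈ 3.7273)
J(T, w) = (-3 + T)/(-1 + w)
J(U(-5), -4)*(-118) + X = ((-3 + (-5)^(3/2))/(-1 - 4))*(-118) + 41/11 = ((-3 - 5*I*√5)/(-5))*(-118) + 41/11 = -(-3 - 5*I*√5)/5*(-118) + 41/11 = (⅗ + I*√5)*(-118) + 41/11 = (-354/5 - 118*I*√5) + 41/11 = -3689/55 - 118*I*√5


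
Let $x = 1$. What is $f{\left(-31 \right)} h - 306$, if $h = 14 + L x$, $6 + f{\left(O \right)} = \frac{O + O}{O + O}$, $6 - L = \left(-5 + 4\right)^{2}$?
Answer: $-401$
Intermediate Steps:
$L = 5$ ($L = 6 - \left(-5 + 4\right)^{2} = 6 - \left(-1\right)^{2} = 6 - 1 = 5$)
$f{\left(O \right)} = -5$ ($f{\left(O \right)} = -6 + \frac{O + O}{O + O} = -6 + \frac{2 O}{2 O} = -6 + 2 O \frac{1}{2 O} = -6 + 1 = -5$)
$h = 19$ ($h = 14 + 5 \cdot 1 = 14 + 5 = 19$)
$f{\left(-31 \right)} h - 306 = \left(-5\right) 19 - 306 = -95 - 306 = -401$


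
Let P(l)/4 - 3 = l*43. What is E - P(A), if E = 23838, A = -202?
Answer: 58570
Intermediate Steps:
P(l) = 12 + 172*l (P(l) = 12 + 4*(l*43) = 12 + 4*(43*l) = 12 + 172*l)
E - P(A) = 23838 - (12 + 172*(-202)) = 23838 - (12 - 34744) = 23838 - 1*(-34732) = 23838 + 34732 = 58570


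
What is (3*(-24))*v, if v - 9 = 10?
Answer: -1368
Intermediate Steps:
v = 19 (v = 9 + 10 = 19)
(3*(-24))*v = (3*(-24))*19 = -72*19 = -1368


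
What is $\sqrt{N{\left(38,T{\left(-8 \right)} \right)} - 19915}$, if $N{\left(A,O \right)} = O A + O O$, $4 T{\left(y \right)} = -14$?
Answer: $\frac{107 i \sqrt{7}}{2} \approx 141.55 i$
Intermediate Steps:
$T{\left(y \right)} = - \frac{7}{2}$ ($T{\left(y \right)} = \frac{1}{4} \left(-14\right) = - \frac{7}{2}$)
$N{\left(A,O \right)} = O^{2} + A O$ ($N{\left(A,O \right)} = A O + O^{2} = O^{2} + A O$)
$\sqrt{N{\left(38,T{\left(-8 \right)} \right)} - 19915} = \sqrt{- \frac{7 \left(38 - \frac{7}{2}\right)}{2} - 19915} = \sqrt{\left(- \frac{7}{2}\right) \frac{69}{2} - 19915} = \sqrt{- \frac{483}{4} - 19915} = \sqrt{- \frac{80143}{4}} = \frac{107 i \sqrt{7}}{2}$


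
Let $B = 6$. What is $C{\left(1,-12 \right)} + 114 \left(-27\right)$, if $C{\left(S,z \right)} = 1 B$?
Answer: $-3072$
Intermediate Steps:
$C{\left(S,z \right)} = 6$ ($C{\left(S,z \right)} = 1 \cdot 6 = 6$)
$C{\left(1,-12 \right)} + 114 \left(-27\right) = 6 + 114 \left(-27\right) = 6 - 3078 = -3072$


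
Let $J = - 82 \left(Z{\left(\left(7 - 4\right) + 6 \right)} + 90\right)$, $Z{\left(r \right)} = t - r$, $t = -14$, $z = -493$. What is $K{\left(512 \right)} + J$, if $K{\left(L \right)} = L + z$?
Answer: $-5475$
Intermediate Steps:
$K{\left(L \right)} = -493 + L$ ($K{\left(L \right)} = L - 493 = -493 + L$)
$Z{\left(r \right)} = -14 - r$
$J = -5494$ ($J = - 82 \left(\left(-14 - \left(\left(7 - 4\right) + 6\right)\right) + 90\right) = - 82 \left(\left(-14 - \left(3 + 6\right)\right) + 90\right) = - 82 \left(\left(-14 - 9\right) + 90\right) = - 82 \left(-23 + 90\right) = \left(-82\right) 67 = -5494$)
$K{\left(512 \right)} + J = \left(-493 + 512\right) - 5494 = 19 - 5494 = -5475$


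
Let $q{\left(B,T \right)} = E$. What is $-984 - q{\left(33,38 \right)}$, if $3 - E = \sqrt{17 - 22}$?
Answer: $-987 + i \sqrt{5} \approx -987.0 + 2.2361 i$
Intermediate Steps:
$E = 3 - i \sqrt{5}$ ($E = 3 - \sqrt{17 - 22} = 3 - \sqrt{-5} = 3 - i \sqrt{5} \approx 3.0 - 2.2361 i$)
$q{\left(B,T \right)} = 3 - i \sqrt{5}$
$-984 - q{\left(33,38 \right)} = -984 - \left(3 - i \sqrt{5}\right) = -987 + i \sqrt{5}$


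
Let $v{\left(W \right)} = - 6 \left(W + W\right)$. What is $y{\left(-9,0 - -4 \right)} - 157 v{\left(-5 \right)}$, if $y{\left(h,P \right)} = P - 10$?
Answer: $-9426$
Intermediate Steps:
$v{\left(W \right)} = - 12 W$ ($v{\left(W \right)} = - 6 \cdot 2 W = - 12 W$)
$y{\left(h,P \right)} = -10 + P$
$y{\left(-9,0 - -4 \right)} - 157 v{\left(-5 \right)} = \left(-10 + \left(0 - -4\right)\right) - 157 \left(\left(-12\right) \left(-5\right)\right) = \left(-10 + \left(0 + 4\right)\right) - 9420 = \left(-10 + 4\right) - 9420 = -6 - 9420 = -9426$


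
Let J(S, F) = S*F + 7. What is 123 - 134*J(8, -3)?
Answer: 2401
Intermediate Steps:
J(S, F) = 7 + F*S (J(S, F) = F*S + 7 = 7 + F*S)
123 - 134*J(8, -3) = 123 - 134*(7 - 3*8) = 123 - 134*(7 - 24) = 123 - 134*(-17) = 123 + 2278 = 2401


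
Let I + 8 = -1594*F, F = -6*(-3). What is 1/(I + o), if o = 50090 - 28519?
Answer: -1/7129 ≈ -0.00014027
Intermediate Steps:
F = 18
I = -28700 (I = -8 - 1594*18 = -8 - 28692 = -28700)
o = 21571
1/(I + o) = 1/(-28700 + 21571) = 1/(-7129) = -1/7129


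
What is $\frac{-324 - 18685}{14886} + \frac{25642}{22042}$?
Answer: $- \frac{18644783}{164058606} \approx -0.11365$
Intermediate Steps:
$\frac{-324 - 18685}{14886} + \frac{25642}{22042} = \left(-19009\right) \frac{1}{14886} + 25642 \cdot \frac{1}{22042} = - \frac{19009}{14886} + \frac{12821}{11021} = - \frac{18644783}{164058606}$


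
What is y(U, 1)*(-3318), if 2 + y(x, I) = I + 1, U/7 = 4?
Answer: 0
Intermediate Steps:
U = 28 (U = 7*4 = 28)
y(x, I) = -1 + I (y(x, I) = -2 + (I + 1) = -2 + (1 + I) = -1 + I)
y(U, 1)*(-3318) = (-1 + 1)*(-3318) = 0*(-3318) = 0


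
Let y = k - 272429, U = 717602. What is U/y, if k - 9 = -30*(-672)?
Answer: -358801/126130 ≈ -2.8447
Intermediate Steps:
k = 20169 (k = 9 - 30*(-672) = 9 + 20160 = 20169)
y = -252260 (y = 20169 - 272429 = -252260)
U/y = 717602/(-252260) = 717602*(-1/252260) = -358801/126130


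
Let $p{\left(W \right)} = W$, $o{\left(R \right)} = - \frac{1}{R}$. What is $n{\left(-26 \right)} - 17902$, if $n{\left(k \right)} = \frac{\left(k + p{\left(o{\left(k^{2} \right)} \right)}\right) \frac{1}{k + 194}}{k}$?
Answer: $- \frac{2517163579}{140608} \approx -17902.0$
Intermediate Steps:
$n{\left(k \right)} = \frac{k - \frac{1}{k^{2}}}{k \left(194 + k\right)}$ ($n{\left(k \right)} = \frac{\left(k - \frac{1}{k^{2}}\right) \frac{1}{k + 194}}{k} = \frac{\left(k - \frac{1}{k^{2}}\right) \frac{1}{194 + k}}{k} = \frac{\frac{1}{194 + k} \left(k - \frac{1}{k^{2}}\right)}{k} = \frac{k - \frac{1}{k^{2}}}{k \left(194 + k\right)}$)
$n{\left(-26 \right)} - 17902 = \frac{-1 + \left(-26\right)^{3}}{\left(-17576\right) \left(194 - 26\right)} - 17902 = - \frac{-1 - 17576}{17576 \cdot 168} - 17902 = \left(- \frac{1}{17576}\right) \frac{1}{168} \left(-17577\right) - 17902 = \frac{837}{140608} - 17902 = - \frac{2517163579}{140608}$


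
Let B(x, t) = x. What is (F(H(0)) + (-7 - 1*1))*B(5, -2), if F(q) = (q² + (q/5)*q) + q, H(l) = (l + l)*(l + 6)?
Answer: -40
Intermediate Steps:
H(l) = 2*l*(6 + l) (H(l) = (2*l)*(6 + l) = 2*l*(6 + l))
F(q) = q + 6*q²/5 (F(q) = (q² + (q*(⅕))*q) + q = (q² + (q/5)*q) + q = (q² + q²/5) + q = 6*q²/5 + q = q + 6*q²/5)
(F(H(0)) + (-7 - 1*1))*B(5, -2) = ((2*0*(6 + 0))*(5 + 6*(2*0*(6 + 0)))/5 + (-7 - 1*1))*5 = ((2*0*6)*(5 + 6*(2*0*6))/5 + (-7 - 1))*5 = ((⅕)*0*(5 + 6*0) - 8)*5 = ((⅕)*0*(5 + 0) - 8)*5 = ((⅕)*0*5 - 8)*5 = (0 - 8)*5 = -8*5 = -40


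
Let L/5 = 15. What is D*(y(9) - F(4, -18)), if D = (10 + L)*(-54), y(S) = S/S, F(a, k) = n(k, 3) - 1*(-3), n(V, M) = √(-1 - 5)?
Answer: 9180 + 4590*I*√6 ≈ 9180.0 + 11243.0*I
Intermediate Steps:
n(V, M) = I*√6 (n(V, M) = √(-6) = I*√6)
F(a, k) = 3 + I*√6 (F(a, k) = I*√6 - 1*(-3) = I*√6 + 3 = 3 + I*√6)
L = 75 (L = 5*15 = 75)
y(S) = 1
D = -4590 (D = (10 + 75)*(-54) = 85*(-54) = -4590)
D*(y(9) - F(4, -18)) = -4590*(1 - (3 + I*√6)) = -4590*(1 + (-3 - I*√6)) = -4590*(-2 - I*√6) = 9180 + 4590*I*√6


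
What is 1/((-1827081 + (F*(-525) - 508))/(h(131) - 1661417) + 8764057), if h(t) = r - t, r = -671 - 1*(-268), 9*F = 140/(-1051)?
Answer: 5240131503/45924816942151288 ≈ 1.1410e-7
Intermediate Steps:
F = -140/9459 (F = (140/(-1051))/9 = (140*(-1/1051))/9 = (⅑)*(-140/1051) = -140/9459 ≈ -0.014801)
r = -403 (r = -671 + 268 = -403)
h(t) = -403 - t
1/((-1827081 + (F*(-525) - 508))/(h(131) - 1661417) + 8764057) = 1/((-1827081 + (-140/9459*(-525) - 508))/((-403 - 1*131) - 1661417) + 8764057) = 1/((-1827081 + (24500/3153 - 508))/((-403 - 131) - 1661417) + 8764057) = 1/((-1827081 - 1577224/3153)/(-534 - 1661417) + 8764057) = 1/(-5762363617/3153/(-1661951) + 8764057) = 1/(-5762363617/3153*(-1/1661951) + 8764057) = 1/(5762363617/5240131503 + 8764057) = 1/(45924816942151288/5240131503) = 5240131503/45924816942151288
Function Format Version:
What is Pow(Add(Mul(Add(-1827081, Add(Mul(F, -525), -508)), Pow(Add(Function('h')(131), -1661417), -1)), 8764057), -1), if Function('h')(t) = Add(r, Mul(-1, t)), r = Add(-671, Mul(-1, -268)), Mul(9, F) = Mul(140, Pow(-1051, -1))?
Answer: Rational(5240131503, 45924816942151288) ≈ 1.1410e-7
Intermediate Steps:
F = Rational(-140, 9459) (F = Mul(Rational(1, 9), Mul(140, Pow(-1051, -1))) = Mul(Rational(1, 9), Mul(140, Rational(-1, 1051))) = Mul(Rational(1, 9), Rational(-140, 1051)) = Rational(-140, 9459) ≈ -0.014801)
r = -403 (r = Add(-671, 268) = -403)
Function('h')(t) = Add(-403, Mul(-1, t))
Pow(Add(Mul(Add(-1827081, Add(Mul(F, -525), -508)), Pow(Add(Function('h')(131), -1661417), -1)), 8764057), -1) = Pow(Add(Mul(Add(-1827081, Add(Mul(Rational(-140, 9459), -525), -508)), Pow(Add(Add(-403, Mul(-1, 131)), -1661417), -1)), 8764057), -1) = Pow(Add(Mul(Add(-1827081, Add(Rational(24500, 3153), -508)), Pow(Add(Add(-403, -131), -1661417), -1)), 8764057), -1) = Pow(Add(Mul(Add(-1827081, Rational(-1577224, 3153)), Pow(Add(-534, -1661417), -1)), 8764057), -1) = Pow(Add(Mul(Rational(-5762363617, 3153), Pow(-1661951, -1)), 8764057), -1) = Pow(Add(Mul(Rational(-5762363617, 3153), Rational(-1, 1661951)), 8764057), -1) = Pow(Add(Rational(5762363617, 5240131503), 8764057), -1) = Pow(Rational(45924816942151288, 5240131503), -1) = Rational(5240131503, 45924816942151288)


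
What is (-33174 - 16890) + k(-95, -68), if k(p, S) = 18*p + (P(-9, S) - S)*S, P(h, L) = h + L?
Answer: -51162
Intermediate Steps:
P(h, L) = L + h
k(p, S) = -9*S + 18*p (k(p, S) = 18*p + ((S - 9) - S)*S = 18*p + ((-9 + S) - S)*S = 18*p - 9*S = -9*S + 18*p)
(-33174 - 16890) + k(-95, -68) = (-33174 - 16890) + (-9*(-68) + 18*(-95)) = -50064 + (612 - 1710) = -50064 - 1098 = -51162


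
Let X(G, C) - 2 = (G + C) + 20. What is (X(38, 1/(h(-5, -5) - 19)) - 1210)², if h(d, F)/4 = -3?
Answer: 1270993801/961 ≈ 1.3226e+6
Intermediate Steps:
h(d, F) = -12 (h(d, F) = 4*(-3) = -12)
X(G, C) = 22 + C + G (X(G, C) = 2 + ((G + C) + 20) = 2 + ((C + G) + 20) = 2 + (20 + C + G) = 22 + C + G)
(X(38, 1/(h(-5, -5) - 19)) - 1210)² = ((22 + 1/(-12 - 19) + 38) - 1210)² = ((22 + 1/(-31) + 38) - 1210)² = ((22 - 1/31 + 38) - 1210)² = (1859/31 - 1210)² = (-35651/31)² = 1270993801/961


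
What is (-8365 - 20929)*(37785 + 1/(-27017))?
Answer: -29904409155136/27017 ≈ -1.1069e+9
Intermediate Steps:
(-8365 - 20929)*(37785 + 1/(-27017)) = -29294*(37785 - 1/27017) = -29294*1020837344/27017 = -29904409155136/27017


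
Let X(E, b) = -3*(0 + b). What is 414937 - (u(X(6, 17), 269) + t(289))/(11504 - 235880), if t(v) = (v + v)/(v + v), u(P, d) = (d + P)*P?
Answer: 93101893195/224376 ≈ 4.1494e+5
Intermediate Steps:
X(E, b) = -3*b
u(P, d) = P*(P + d) (u(P, d) = (P + d)*P = P*(P + d))
t(v) = 1 (t(v) = (2*v)/((2*v)) = (2*v)*(1/(2*v)) = 1)
414937 - (u(X(6, 17), 269) + t(289))/(11504 - 235880) = 414937 - ((-3*17)*(-3*17 + 269) + 1)/(11504 - 235880) = 414937 - (-51*(-51 + 269) + 1)/(-224376) = 414937 - (-51*218 + 1)*(-1)/224376 = 414937 - (-11118 + 1)*(-1)/224376 = 414937 - (-11117)*(-1)/224376 = 414937 - 1*11117/224376 = 414937 - 11117/224376 = 93101893195/224376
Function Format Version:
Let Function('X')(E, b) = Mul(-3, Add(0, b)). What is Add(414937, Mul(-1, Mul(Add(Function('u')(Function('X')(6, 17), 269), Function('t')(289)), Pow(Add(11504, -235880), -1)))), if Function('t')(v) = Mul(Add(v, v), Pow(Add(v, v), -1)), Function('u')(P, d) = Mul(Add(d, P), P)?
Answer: Rational(93101893195, 224376) ≈ 4.1494e+5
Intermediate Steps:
Function('X')(E, b) = Mul(-3, b)
Function('u')(P, d) = Mul(P, Add(P, d)) (Function('u')(P, d) = Mul(Add(P, d), P) = Mul(P, Add(P, d)))
Function('t')(v) = 1 (Function('t')(v) = Mul(Mul(2, v), Pow(Mul(2, v), -1)) = Mul(Mul(2, v), Mul(Rational(1, 2), Pow(v, -1))) = 1)
Add(414937, Mul(-1, Mul(Add(Function('u')(Function('X')(6, 17), 269), Function('t')(289)), Pow(Add(11504, -235880), -1)))) = Add(414937, Mul(-1, Mul(Add(Mul(Mul(-3, 17), Add(Mul(-3, 17), 269)), 1), Pow(Add(11504, -235880), -1)))) = Add(414937, Mul(-1, Mul(Add(Mul(-51, Add(-51, 269)), 1), Pow(-224376, -1)))) = Add(414937, Mul(-1, Mul(Add(Mul(-51, 218), 1), Rational(-1, 224376)))) = Add(414937, Mul(-1, Mul(Add(-11118, 1), Rational(-1, 224376)))) = Add(414937, Mul(-1, Mul(-11117, Rational(-1, 224376)))) = Add(414937, Mul(-1, Rational(11117, 224376))) = Add(414937, Rational(-11117, 224376)) = Rational(93101893195, 224376)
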